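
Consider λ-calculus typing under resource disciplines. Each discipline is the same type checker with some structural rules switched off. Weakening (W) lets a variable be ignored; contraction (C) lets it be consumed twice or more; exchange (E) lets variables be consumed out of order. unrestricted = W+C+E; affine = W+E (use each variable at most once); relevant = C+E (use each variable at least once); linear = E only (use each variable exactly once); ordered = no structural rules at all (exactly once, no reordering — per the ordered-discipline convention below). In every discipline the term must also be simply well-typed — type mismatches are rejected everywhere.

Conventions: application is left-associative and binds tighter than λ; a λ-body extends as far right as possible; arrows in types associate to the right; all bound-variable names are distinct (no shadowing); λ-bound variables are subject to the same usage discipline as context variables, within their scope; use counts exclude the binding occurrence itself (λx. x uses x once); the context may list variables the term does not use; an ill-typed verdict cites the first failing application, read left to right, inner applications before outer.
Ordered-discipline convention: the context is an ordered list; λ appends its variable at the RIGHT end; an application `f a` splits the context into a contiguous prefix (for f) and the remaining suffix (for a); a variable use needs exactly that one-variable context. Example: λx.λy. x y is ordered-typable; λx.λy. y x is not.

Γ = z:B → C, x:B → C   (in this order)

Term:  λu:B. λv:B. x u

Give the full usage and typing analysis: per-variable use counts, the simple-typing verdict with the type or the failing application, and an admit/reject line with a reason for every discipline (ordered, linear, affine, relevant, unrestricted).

variable uses: z: 0, x: 1, u [bound]: 1, v [bound]: 0
order of uses: x, u
typing: well-typed at B → B → C
ordered: ✗ — z, v never used (weakening)
linear: ✗ — z, v never used (weakening)
affine: ✓ — at most one use each (z, x, u, v)
relevant: ✗ — z, v never used (weakening)
unrestricted: ✓ — simply typable at B → B → C; W, C, E all held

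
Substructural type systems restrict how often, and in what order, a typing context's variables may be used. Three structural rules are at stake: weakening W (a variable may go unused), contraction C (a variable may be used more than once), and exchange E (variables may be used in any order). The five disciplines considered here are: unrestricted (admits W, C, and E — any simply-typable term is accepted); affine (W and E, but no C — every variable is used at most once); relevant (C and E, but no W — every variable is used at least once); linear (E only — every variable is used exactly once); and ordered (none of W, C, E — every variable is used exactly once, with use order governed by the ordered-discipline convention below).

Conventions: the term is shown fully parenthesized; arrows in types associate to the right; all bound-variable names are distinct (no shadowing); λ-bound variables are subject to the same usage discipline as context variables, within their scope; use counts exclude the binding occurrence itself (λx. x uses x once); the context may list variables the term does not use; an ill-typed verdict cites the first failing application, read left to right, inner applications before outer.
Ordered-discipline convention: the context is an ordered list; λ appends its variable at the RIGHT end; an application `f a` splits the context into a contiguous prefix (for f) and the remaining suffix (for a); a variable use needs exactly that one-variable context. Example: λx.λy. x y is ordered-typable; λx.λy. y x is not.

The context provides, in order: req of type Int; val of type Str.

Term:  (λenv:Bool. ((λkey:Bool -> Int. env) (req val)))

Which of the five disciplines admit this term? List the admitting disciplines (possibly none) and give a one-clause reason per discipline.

accepted by: none
counts: req: 1; val: 1; env (bound): 1; key (bound): 0
use order (left to right): env, req, val
typing: ill-typed: can't apply a value of type Int
ordered: ✗ — a type mismatch blocks all five
linear: ✗ — the type mismatch rejects it
affine: ✗ — not simply typable
relevant: ✗ — fails simple typing
unrestricted: ✗ — a type mismatch blocks all five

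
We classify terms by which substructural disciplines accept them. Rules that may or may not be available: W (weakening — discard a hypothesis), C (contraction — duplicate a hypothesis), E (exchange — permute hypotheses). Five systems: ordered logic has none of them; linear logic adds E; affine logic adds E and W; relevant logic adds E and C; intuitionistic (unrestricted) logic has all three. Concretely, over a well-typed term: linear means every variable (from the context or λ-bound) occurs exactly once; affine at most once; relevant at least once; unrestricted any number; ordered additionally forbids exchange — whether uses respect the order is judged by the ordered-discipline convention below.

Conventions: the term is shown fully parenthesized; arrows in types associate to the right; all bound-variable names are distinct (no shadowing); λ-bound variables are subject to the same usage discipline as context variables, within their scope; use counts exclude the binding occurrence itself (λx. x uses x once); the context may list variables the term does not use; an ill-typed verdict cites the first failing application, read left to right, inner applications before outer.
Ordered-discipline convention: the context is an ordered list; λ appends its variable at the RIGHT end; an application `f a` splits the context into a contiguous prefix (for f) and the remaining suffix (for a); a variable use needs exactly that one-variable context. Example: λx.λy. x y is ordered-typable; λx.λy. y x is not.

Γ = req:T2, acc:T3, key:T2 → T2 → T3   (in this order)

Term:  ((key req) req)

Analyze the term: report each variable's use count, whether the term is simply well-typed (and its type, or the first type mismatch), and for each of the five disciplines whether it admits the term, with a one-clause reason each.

usage: req ×2, acc ×0, key ×1
order of uses: key, req, req
typing: the term checks, with type T3
ordered: ✗ — uses contraction: req ×2; unused: acc — weakening required
linear: ✗ — uses contraction: req ×2; unused: acc — weakening required
affine: ✗ — uses contraction: req ×2
relevant: ✗ — unused: acc — weakening required
unrestricted: ✓ — typability at T3 is all that's needed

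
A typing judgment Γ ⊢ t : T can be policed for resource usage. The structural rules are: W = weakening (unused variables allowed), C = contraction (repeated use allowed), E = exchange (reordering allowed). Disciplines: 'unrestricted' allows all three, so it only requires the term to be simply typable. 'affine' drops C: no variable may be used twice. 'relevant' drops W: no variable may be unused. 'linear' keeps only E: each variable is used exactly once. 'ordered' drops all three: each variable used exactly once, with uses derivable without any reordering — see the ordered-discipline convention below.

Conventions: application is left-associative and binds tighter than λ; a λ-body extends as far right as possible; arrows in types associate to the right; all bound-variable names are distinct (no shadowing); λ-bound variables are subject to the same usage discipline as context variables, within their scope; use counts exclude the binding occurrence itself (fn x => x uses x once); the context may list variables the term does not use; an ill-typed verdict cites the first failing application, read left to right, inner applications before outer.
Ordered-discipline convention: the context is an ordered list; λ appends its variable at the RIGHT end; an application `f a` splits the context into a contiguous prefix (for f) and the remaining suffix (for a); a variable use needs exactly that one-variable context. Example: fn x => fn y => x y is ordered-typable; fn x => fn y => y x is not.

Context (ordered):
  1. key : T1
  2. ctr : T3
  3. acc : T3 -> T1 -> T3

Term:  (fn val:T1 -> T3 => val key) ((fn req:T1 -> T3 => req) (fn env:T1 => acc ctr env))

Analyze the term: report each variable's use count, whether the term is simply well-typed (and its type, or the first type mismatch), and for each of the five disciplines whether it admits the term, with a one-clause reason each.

variable uses: key: 1, ctr: 1, acc: 1, val [bound]: 1, req [bound]: 1, env [bound]: 1
order of uses: val, key, req, acc, ctr, env
typing: the term checks, with type T3
ordered: ✗, needs exchange: uses follow val, key, req, acc, ctr, env
linear: ✓, exactly-once usage across key, ctr, acc, val, req, env
affine: ✓, key, ctr, acc, val, req, env: no repeats, contraction unneeded
relevant: ✓, key, ctr, acc, val, req, env: all used, weakening unneeded
unrestricted: ✓, well-typed at T3; no restrictions here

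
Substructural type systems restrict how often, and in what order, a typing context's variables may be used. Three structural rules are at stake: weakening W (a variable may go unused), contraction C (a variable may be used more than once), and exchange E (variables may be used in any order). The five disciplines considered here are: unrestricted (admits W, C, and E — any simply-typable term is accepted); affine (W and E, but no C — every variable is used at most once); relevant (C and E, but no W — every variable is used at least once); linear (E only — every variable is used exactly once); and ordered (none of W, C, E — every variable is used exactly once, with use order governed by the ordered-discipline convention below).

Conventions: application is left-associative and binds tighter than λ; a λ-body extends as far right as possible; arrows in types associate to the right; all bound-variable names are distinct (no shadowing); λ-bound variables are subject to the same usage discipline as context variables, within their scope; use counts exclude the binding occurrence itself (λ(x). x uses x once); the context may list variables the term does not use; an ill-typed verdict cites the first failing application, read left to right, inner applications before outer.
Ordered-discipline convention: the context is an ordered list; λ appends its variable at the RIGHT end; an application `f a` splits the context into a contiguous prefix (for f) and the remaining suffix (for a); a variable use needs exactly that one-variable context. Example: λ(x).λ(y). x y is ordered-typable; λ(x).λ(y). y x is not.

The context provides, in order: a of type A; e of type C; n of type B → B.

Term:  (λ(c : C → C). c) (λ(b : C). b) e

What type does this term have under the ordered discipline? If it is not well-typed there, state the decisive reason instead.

not well-typed under ordered — needs weakening: a, n unused
usage: a: 0, e: 1, n: 0, c (λ-bound): 1, b (λ-bound): 1
uses in reading order: c, b, e
typing: the term checks, with type C
summary: ordered ✗; linear ✗; affine ✓; relevant ✗; unrestricted ✓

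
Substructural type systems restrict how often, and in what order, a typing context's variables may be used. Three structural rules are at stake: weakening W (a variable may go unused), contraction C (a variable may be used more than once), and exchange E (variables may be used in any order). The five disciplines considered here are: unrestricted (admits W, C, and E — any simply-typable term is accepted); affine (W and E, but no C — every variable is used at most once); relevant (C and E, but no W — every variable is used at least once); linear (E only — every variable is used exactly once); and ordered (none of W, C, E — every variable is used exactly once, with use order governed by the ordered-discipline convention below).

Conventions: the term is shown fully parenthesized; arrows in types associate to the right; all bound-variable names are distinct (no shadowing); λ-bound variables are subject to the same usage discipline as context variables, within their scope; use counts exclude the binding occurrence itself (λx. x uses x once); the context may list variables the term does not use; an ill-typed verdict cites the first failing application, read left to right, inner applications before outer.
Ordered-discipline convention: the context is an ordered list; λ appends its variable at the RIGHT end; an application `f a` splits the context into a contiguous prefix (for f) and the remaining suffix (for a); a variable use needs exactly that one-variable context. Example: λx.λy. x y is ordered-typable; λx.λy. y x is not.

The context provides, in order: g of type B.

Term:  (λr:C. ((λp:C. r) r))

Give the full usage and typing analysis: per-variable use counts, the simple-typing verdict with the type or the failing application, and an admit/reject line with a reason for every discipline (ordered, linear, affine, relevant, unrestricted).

usage: g=0, r (λ-bound)=2, p (λ-bound)=0
left-to-right use order: r, r
typing: well-typed — term : C → C
ordered ✗ (needs contraction — r ×2; unused: g, p — weakening required)
linear ✗ (needs contraction — r ×2; unused: g, p — weakening required)
affine ✗ (needs contraction — r ×2)
relevant ✗ (unused: g, p — weakening required)
unrestricted ✓ (typability at C → C is all that's needed)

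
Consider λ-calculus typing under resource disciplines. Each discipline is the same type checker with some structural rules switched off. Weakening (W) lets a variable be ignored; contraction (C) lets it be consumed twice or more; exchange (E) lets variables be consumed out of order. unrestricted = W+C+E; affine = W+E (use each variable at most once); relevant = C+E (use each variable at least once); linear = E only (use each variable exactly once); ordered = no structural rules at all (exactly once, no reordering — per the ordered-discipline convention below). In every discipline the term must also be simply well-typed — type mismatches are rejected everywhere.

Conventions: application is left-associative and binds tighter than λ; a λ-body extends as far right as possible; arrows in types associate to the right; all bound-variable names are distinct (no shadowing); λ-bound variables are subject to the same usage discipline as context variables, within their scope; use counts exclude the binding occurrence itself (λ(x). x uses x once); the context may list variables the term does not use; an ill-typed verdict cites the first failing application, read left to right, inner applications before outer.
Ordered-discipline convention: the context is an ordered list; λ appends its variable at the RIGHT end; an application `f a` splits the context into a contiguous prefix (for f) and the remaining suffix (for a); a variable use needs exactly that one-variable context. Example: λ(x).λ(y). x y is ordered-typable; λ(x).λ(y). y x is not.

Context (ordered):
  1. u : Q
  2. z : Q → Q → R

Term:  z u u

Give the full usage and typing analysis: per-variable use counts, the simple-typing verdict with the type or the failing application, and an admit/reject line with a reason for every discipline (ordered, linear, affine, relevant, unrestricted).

counts: u=2; z=1
use order (left to right): z, u, u
typing: the term checks, with type R
ordered: ✗ — needs contraction — u ×2
linear: ✗ — needs contraction — u ×2
affine: ✗ — needs contraction — u ×2
relevant: ✓ — every one of u, z appears
unrestricted: ✓ — typability at R is all that's needed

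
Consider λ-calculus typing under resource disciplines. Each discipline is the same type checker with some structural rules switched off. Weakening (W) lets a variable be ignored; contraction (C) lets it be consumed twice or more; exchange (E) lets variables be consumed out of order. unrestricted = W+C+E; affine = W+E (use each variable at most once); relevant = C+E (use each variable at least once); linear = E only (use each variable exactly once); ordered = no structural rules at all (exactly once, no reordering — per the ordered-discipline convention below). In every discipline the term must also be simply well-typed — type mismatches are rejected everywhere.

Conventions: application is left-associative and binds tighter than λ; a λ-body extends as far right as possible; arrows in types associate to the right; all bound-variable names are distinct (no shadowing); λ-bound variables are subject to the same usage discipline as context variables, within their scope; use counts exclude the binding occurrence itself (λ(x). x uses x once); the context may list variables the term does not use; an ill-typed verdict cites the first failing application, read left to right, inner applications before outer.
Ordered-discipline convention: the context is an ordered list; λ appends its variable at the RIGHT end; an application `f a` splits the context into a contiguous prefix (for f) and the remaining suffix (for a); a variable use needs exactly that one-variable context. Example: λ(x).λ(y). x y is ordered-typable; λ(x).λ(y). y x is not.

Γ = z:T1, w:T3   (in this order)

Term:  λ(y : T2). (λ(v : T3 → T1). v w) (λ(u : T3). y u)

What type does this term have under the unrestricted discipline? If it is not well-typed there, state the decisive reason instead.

not well-typed under unrestricted — a type mismatch blocks all five
use counts: z ×0; w ×1; y (bound) ×1; v (bound) ×1; u (bound) ×1
order of uses: v, w, y, u
typing: ill-typed: non-arrow in function slot: T2
across the five disciplines: ordered ✗ · linear ✗ · affine ✗ · relevant ✗ · unrestricted ✗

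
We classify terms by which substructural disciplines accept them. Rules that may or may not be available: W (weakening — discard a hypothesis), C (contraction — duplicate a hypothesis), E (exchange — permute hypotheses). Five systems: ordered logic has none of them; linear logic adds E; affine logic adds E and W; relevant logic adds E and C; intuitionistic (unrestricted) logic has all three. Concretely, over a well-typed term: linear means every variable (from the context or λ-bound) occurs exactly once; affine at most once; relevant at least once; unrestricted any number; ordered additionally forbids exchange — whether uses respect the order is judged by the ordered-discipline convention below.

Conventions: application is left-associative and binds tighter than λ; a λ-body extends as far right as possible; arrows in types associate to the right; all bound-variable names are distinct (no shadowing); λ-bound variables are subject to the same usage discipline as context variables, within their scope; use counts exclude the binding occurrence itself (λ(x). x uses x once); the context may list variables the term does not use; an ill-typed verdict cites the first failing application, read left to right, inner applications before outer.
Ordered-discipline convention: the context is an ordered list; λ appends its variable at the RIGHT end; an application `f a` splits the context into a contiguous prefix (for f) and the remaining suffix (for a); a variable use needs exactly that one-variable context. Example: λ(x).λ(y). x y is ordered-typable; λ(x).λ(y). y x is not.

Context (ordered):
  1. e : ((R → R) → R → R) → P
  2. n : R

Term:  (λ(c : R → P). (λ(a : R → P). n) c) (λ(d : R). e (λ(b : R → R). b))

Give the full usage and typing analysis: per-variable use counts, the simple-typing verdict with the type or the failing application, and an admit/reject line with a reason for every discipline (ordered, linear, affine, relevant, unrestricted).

usage: e=1; n=1; c (λ-bound)=1; a (λ-bound)=0; d (λ-bound)=0; b (λ-bound)=1
left-to-right use order: n, c, e, b
typing: well-typed at R
ordered ✗ (unused: a, d — weakening required)
linear ✗ (unused: a, d — weakening required)
affine ✓ (at most one use each (e, n, c, a, d, b))
relevant ✗ (unused: a, d — weakening required)
unrestricted ✓ (well-typed at R; no restrictions here)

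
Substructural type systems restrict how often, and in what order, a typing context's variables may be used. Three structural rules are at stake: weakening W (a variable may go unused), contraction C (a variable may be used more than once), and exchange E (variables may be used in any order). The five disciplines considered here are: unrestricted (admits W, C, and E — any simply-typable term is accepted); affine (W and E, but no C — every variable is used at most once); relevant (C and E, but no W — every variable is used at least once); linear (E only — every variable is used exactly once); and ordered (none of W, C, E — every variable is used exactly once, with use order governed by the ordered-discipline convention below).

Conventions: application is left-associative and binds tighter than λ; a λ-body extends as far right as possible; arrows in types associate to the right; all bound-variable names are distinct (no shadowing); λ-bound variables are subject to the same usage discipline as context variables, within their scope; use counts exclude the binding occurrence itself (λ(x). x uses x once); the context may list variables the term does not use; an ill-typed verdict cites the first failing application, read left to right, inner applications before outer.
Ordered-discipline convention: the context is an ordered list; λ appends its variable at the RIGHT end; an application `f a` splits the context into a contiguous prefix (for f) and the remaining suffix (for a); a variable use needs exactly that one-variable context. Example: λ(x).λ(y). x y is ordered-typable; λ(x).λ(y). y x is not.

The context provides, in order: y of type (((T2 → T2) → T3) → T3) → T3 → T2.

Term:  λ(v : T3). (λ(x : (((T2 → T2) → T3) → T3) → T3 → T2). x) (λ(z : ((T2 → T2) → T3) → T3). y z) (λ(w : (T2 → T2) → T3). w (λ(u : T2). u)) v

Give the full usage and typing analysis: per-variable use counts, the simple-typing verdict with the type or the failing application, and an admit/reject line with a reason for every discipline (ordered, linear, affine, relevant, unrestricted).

counts: y ×1; v [bound] ×1; x [bound] ×1; z [bound] ×1; w [bound] ×1; u [bound] ×1
use order (left to right): x, y, z, w, u, v
typing: well-typed at T3 → T2
ordered: ✓ — y, v, x, z, w, u: once each, no exchange needed
linear: ✓ — each of y, v, x, z, w, u used exactly once
affine: ✓ — no duplicate uses among y, v, x, z, w, u
relevant: ✓ — none of y, v, x, z, w, u goes unused
unrestricted: ✓ — typability at T3 → T2 is all that's needed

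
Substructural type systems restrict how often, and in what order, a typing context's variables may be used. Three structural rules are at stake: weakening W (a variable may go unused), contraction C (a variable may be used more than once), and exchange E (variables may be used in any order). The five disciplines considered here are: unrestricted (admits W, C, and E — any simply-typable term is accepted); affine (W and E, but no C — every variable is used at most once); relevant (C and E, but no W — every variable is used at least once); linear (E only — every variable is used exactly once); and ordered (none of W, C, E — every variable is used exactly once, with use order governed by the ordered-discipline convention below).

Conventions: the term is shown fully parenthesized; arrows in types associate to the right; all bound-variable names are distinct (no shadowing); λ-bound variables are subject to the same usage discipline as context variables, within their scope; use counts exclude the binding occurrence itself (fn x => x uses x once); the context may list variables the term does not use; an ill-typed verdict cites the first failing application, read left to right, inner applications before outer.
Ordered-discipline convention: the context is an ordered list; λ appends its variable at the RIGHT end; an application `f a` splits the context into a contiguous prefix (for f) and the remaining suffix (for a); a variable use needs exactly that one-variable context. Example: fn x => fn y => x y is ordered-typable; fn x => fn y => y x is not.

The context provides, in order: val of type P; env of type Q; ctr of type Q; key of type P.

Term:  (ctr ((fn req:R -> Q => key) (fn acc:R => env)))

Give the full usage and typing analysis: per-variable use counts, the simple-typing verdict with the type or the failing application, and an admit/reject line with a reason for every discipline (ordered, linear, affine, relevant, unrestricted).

counts: val=0; env=1; ctr=1; key=1; req (λ-bound)=0; acc (λ-bound)=0
left-to-right use order: ctr, key, env
typing: ill-typed: non-arrow in function slot: Q
ordered ✗ (a type mismatch blocks all five)
linear ✗ (the type mismatch rejects it)
affine ✗ (not simply typable)
relevant ✗ (fails simple typing)
unrestricted ✗ (a type mismatch blocks all five)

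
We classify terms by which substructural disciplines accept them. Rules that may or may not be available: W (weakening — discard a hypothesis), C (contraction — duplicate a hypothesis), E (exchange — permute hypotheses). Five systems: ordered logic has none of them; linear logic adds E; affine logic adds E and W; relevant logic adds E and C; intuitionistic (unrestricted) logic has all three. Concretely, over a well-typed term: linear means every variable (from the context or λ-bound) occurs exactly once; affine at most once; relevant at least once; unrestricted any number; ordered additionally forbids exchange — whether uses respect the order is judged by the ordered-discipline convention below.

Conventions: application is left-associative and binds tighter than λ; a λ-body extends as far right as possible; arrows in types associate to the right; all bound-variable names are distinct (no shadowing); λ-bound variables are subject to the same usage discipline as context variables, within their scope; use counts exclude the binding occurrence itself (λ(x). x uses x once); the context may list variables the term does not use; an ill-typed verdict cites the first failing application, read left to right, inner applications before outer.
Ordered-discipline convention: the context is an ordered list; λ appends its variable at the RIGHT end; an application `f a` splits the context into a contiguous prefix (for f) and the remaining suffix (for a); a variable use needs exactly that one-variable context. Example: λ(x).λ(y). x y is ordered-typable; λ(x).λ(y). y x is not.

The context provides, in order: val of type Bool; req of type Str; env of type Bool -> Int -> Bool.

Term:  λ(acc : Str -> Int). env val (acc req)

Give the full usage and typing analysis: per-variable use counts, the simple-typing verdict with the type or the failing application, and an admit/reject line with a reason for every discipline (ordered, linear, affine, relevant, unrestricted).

use counts: val ×1; req ×1; env ×1; acc (bound) ×1
order of uses: env, val, acc, req
typing: well-typed at (Str -> Int) -> Bool
ordered: ✗ — no contiguous prefix/suffix split fits env, val, acc, req
linear: ✓ — exactly-once usage across val, req, env, acc
affine: ✓ — at most one use each (val, req, env, acc)
relevant: ✓ — none of val, req, env, acc goes unused
unrestricted: ✓ — typability at (Str -> Int) -> Bool is all that's needed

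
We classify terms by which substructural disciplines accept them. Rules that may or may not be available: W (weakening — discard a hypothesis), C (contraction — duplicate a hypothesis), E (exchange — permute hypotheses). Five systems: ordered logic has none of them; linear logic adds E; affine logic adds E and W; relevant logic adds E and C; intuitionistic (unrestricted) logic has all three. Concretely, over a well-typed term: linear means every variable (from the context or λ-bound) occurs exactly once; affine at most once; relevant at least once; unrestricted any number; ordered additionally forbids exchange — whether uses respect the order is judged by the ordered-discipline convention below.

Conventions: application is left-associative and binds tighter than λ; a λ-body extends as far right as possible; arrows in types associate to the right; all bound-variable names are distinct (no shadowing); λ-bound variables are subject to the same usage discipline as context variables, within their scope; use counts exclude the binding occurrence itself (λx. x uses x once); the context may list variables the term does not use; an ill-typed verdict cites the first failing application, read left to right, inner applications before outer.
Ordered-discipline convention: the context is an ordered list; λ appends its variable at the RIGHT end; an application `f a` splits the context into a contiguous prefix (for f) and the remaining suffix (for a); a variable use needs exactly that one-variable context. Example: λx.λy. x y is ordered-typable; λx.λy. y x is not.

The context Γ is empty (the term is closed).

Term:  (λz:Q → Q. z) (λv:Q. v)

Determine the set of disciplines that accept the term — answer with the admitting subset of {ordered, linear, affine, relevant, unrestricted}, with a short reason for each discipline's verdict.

accepted by: ordered, linear, affine, relevant, unrestricted
usage: z (bound)=1; v (bound)=1
use order (left to right): z, v
typing: well-typed at Q → Q
ordered ✓ (z, v once each; derivable with no W/C/E)
linear ✓ (z, v: one use apiece)
affine ✓ (none of z, v used more than once)
relevant ✓ (none of z, v goes unused)
unrestricted ✓ (well-typed at Q → Q; no restrictions here)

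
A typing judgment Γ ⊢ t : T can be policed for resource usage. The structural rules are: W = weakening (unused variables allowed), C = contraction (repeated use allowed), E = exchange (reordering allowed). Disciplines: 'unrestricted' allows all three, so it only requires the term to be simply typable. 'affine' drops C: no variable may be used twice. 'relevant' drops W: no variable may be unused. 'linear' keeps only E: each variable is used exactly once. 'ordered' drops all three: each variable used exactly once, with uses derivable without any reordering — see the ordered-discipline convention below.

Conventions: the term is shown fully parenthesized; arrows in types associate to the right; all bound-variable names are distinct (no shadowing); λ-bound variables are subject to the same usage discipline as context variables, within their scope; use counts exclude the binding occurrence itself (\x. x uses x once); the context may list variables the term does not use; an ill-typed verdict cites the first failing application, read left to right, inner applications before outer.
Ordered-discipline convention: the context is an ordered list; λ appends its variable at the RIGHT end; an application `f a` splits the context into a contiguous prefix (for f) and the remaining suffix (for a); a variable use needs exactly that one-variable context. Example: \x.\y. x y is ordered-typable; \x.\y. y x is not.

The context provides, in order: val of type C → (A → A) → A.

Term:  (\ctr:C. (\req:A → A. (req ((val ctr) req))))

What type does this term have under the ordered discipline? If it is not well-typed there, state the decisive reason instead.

not well-typed under ordered — repeated use of req ×2
variable uses: val: 1×, ctr [bound]: 1×, req [bound]: 2×
left-to-right use order: req, val, ctr, req
typing: well-typed — term : C → (A → A) → A
all disciplines: ordered ✗ · linear ✗ · affine ✗ · relevant ✓ · unrestricted ✓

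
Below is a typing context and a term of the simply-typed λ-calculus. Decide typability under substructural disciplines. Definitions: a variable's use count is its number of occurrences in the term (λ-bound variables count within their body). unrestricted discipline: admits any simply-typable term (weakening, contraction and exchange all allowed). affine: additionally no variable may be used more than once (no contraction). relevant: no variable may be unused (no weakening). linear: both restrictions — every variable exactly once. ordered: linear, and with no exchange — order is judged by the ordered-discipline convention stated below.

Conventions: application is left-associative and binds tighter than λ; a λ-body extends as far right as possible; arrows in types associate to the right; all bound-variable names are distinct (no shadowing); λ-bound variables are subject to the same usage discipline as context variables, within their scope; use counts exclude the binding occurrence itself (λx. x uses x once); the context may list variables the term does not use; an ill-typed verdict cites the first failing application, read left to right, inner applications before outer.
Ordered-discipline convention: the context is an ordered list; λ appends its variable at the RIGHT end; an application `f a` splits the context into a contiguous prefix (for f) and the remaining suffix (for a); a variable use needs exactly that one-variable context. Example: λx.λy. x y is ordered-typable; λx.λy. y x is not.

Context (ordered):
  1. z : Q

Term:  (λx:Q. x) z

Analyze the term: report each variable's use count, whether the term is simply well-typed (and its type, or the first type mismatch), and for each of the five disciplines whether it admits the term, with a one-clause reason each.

use counts: z=1, x (λ-bound)=1
left-to-right use order: x, z
typing: well-typed at Q
ordered: ✓, z, x once each; derivable with no W/C/E
linear: ✓, single use per variable (z, x)
affine: ✓, z, x: no repeats, contraction unneeded
relevant: ✓, none of z, x goes unused
unrestricted: ✓, well-typed at Q; no restrictions here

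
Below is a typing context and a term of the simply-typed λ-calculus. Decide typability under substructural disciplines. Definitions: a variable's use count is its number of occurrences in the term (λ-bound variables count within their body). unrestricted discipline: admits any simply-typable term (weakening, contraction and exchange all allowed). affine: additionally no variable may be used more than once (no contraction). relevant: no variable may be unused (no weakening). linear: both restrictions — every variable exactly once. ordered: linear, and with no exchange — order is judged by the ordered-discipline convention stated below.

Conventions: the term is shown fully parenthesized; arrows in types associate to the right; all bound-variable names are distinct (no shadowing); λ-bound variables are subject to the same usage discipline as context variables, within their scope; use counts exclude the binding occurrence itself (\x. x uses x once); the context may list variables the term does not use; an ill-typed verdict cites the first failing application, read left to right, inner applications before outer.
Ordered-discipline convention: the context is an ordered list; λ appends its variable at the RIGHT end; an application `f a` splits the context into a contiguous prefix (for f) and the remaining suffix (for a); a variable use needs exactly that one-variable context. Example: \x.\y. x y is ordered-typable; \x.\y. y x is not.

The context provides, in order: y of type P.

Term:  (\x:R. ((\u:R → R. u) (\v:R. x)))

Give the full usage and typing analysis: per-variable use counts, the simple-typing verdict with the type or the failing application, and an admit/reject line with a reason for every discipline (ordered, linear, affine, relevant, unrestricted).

variable uses: y ×0, x (bound) ×1, u (bound) ×1, v (bound) ×0
uses in reading order: u, x
typing: well-typed — term : R → R → R
ordered: ✗ — needs weakening: y, v unused
linear: ✗ — needs weakening: y, v unused
affine: ✓ — no duplicate uses among y, x, u, v
relevant: ✗ — needs weakening: y, v unused
unrestricted: ✓ — type-checks (R → R → R) and nothing is barred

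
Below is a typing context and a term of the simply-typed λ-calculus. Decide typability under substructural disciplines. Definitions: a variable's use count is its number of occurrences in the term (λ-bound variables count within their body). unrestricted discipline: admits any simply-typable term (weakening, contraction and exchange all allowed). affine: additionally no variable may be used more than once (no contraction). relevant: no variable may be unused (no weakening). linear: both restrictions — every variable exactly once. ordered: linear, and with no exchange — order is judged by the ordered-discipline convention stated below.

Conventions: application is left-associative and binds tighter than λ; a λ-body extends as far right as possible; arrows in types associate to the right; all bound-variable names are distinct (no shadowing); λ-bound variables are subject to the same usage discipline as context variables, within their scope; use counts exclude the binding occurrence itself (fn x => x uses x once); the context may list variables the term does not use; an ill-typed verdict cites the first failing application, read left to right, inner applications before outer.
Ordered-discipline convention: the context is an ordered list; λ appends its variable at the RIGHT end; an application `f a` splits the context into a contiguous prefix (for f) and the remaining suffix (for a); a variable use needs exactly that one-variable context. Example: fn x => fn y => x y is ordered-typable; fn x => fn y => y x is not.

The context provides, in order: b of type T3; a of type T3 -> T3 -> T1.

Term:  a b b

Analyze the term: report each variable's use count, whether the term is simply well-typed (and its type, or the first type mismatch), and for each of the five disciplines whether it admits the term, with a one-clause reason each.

counts: b ×2, a ×1
order of uses: a, b, b
typing: well-typed at T1
ordered: ✗, b ×2 used more than once (contraction)
linear: ✗, b ×2 used more than once (contraction)
affine: ✗, b ×2 used more than once (contraction)
relevant: ✓, at least one use each (b, a)
unrestricted: ✓, typability at T1 is all that's needed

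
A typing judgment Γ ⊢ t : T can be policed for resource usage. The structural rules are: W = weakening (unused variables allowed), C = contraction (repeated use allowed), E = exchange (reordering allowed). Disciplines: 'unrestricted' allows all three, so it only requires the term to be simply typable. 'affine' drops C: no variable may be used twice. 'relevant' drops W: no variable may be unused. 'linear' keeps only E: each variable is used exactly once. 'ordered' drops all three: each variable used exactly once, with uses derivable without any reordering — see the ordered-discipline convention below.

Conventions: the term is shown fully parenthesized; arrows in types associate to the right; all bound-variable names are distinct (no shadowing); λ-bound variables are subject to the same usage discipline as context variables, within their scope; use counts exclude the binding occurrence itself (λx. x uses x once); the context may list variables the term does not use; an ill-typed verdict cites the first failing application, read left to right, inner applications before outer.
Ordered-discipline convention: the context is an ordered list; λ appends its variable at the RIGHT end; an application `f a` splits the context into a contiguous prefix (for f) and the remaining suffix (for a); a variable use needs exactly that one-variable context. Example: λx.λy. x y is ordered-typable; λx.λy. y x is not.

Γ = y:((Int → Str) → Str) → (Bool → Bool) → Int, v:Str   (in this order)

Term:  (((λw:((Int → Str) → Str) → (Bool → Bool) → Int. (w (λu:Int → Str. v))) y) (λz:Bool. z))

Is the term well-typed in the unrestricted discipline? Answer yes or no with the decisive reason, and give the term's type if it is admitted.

yes — well-typed at Int; no restrictions here; term : Int
counts: y=1, v=1, w (λ-bound)=1, u (λ-bound)=0, z (λ-bound)=1
left-to-right use order: w, v, y, z
typing: ✓ — Int
summary: ordered ✗, linear ✗, affine ✓, relevant ✗, unrestricted ✓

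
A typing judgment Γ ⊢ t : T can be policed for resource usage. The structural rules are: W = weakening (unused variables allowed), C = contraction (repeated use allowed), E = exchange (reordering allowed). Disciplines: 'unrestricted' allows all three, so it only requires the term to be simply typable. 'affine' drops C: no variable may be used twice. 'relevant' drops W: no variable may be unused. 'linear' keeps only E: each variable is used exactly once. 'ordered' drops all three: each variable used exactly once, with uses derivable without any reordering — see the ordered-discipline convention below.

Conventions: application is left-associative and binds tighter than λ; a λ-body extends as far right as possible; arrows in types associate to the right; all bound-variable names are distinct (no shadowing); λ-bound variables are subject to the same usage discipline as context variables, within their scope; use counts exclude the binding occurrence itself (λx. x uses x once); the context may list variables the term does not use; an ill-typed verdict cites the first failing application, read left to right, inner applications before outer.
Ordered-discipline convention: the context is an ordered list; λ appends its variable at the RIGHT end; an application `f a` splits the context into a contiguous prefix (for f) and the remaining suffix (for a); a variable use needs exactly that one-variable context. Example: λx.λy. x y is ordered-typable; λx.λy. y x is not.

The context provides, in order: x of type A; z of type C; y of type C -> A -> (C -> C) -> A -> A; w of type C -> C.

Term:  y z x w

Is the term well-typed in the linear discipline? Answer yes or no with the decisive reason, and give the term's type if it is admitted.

yes — single use per variable (x, z, y, w); term : A -> A
variable uses: x: 1; z: 1; y: 1; w: 1
uses in reading order: y, z, x, w
typing: ✓ — A -> A
across the five disciplines: ordered ✗; linear ✓; affine ✓; relevant ✓; unrestricted ✓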